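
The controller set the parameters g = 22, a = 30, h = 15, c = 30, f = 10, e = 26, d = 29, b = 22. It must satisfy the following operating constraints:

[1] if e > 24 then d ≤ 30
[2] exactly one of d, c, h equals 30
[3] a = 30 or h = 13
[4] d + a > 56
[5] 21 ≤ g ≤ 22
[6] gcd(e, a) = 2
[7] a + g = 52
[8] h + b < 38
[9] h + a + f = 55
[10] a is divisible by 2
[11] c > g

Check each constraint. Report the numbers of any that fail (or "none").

[1] e = 26 > 24, so we need d ≤ 30; d = 29 ≤ 30 — holds.
[2] d=29, c=30, h=15; 1 of them equals 30 — holds.
[3] a = 30 = 30 (first disjunct) — holds.
[4] d + a = 29 + 30 = 59; 59 > 56 — holds.
[5] g = 22 lies in [21, 22] — holds.
[6] gcd(26, 30) = 2 — holds.
[7] a + g = 30 + 22 = 52 — holds.
[8] h + b = 15 + 22 = 37; 37 < 38 — holds.
[9] h + a + f = 15 + 30 + 10 = 55 — holds.
[10] 30 / 2 = 15, so 2 divides 30 — holds.
[11] c = 30, g = 22; 30 > 22 — holds.

No violations.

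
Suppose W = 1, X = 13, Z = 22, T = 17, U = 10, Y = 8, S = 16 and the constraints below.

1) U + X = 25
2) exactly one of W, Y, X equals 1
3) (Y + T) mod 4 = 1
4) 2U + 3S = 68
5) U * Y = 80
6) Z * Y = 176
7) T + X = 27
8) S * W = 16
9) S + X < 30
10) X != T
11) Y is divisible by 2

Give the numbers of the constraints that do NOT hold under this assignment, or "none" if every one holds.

1) U + X = 10 + 13 = 23, not 25  fails
2) W=1, Y=8, X=13; 1 of them equals 1  holds
3) Y + T = 25; 25 mod 4 = 1  holds
4) 2U + 3S = 2(10) + 3(16) = 68  holds
5) U * Y = 10 * 8 = 80  holds
6) Z * Y = 22 * 8 = 176  holds
7) T + X = 17 + 13 = 30, not 27  fails
8) S * W = 16 * 1 = 16  holds
9) S + X = 16 + 13 = 29; 29 < 30  holds
10) X = 13, T = 17; distinct  holds
11) 8 / 2 = 4, so 2 divides 8  holds

Constraints 1 and 7 are violated.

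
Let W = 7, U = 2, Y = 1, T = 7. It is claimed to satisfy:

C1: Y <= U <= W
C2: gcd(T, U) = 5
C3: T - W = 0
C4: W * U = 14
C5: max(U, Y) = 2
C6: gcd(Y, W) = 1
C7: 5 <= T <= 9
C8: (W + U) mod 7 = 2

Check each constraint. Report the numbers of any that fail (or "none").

C1: values 1 <= 2 <= 7 — satisfied.
C2: gcd(7, 2) = 1, not 5 — violated.
C3: T - W = 7 - 7 = 0 — satisfied.
C4: W * U = 7 * 2 = 14 — satisfied.
C5: max(2, 1) = 2 — satisfied.
C6: gcd(1, 7) = 1 — satisfied.
C7: T = 7 lies in [5, 9] — satisfied.
C8: W + U = 9; 9 mod 7 = 2 — satisfied.

Constraint 2 is violated.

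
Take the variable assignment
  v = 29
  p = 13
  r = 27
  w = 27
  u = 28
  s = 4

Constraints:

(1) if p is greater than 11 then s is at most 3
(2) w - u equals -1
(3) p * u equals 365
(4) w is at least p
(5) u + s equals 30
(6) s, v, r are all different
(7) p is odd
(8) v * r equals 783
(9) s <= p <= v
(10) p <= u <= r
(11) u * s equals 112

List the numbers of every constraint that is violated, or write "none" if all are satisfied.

(1) p = 13 > 11, so we need s ≤ 3; but s = 4 > 3  no
(2) w - u = 27 - 28 = -1  yes
(3) p * u = 13 * 28 = 364, not 365  no
(4) w = 27, p = 13; 27 ≥ 13  yes
(5) u + s = 28 + 4 = 32, not 30  no
(6) values 4, 29, 27 are pairwise distinct  yes
(7) p = 13 is odd  yes
(8) v * r = 29 * 27 = 783  yes
(9) values 4 <= 13 <= 29  yes
(10) values 13, 28, 27; u = 28 is not <= r = 27  no
(11) u * s = 28 * 4 = 112  yes

Constraints 1, 3, 5, 10 do not hold.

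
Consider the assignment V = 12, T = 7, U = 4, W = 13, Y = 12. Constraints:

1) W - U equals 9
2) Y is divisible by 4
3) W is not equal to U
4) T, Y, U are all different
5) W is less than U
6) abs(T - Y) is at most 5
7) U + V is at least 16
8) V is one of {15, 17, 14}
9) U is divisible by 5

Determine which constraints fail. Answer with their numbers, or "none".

1) W - U = 13 - 4 = 9  OK
2) 12 / 4 = 3, so 4 divides 12  OK
3) W = 13, U = 4; distinct  OK
4) values 7, 12, 4 are pairwise distinct  OK
5) W = 13, U = 4; 13 ≥ 4 (want <)  FAIL
6) abs(7 - 12) = 5; 5 ≤ 5  OK
7) U + V = 4 + 12 = 16; 16 ≥ 16  OK
8) V = 12 is not in {15, 17, 14}  FAIL
9) 4 = 5*0 + 4, so 5 does not divide 4  FAIL

No — constraints 5, 8, 9 are not satisfied.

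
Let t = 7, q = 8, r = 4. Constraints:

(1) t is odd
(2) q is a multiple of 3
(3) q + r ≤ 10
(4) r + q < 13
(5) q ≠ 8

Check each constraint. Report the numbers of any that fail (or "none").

The assignment fails constraints 2, 3, and 5.

(1) t = 7 is odd  ✓
(2) 8 = 3×2 + 2, so 3 does not divide 8  ✗
(3) q + r = 8 + 4 = 12; 12 > 10, bound 10 not met  ✗
(4) r + q = 4 + 8 = 12; 12 < 13  ✓
(5) q = 8, but 8 is required to differ  ✗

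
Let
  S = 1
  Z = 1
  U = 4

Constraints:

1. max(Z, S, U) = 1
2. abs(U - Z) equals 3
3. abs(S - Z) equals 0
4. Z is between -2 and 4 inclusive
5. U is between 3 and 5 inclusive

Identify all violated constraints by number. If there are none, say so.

1. max(1, 1, 4) = 4, not 1 — does not hold.
2. abs(4 - 1) = 3 — holds.
3. abs(1 - 1) = 0 — holds.
4. Z = 1 lies in [-2, 4] — holds.
5. U = 4 lies in [3, 5] — holds.

No — constraint 1 is not satisfied.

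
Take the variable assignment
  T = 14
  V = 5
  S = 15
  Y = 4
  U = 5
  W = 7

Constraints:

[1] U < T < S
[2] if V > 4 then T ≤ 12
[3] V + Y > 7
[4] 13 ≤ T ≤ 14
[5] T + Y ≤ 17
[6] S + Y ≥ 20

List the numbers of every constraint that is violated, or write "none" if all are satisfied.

[1] values 5 < 14 < 15 — satisfied.
[2] V = 5 > 4, so we need T ≤ 12; but T = 14 > 12 — violated.
[3] V + Y = 5 + 4 = 9; 9 > 7 — satisfied.
[4] T = 14 lies in [13, 14] — satisfied.
[5] T + Y = 14 + 4 = 18; 18 > 17, bound 17 not met — violated.
[6] S + Y = 15 + 4 = 19; 19 < 20, bound 20 not met — violated.

Constraints 2, 5, and 6 do not hold.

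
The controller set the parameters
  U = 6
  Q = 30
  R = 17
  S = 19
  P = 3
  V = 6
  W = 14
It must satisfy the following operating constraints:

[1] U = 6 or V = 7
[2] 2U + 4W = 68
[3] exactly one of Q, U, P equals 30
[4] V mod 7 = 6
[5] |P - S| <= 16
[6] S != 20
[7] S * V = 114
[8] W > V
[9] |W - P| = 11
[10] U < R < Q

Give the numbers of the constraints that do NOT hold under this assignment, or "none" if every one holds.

[1] U = 6 = 6 (first disjunct)  ✓
[2] 2U + 4W = 2(6) + 4(14) = 68  ✓
[3] Q=30, U=6, P=3; 1 of them equals 30  ✓
[4] 6 mod 7 = 6  ✓
[5] |3 - 19| = 16; 16 ≤ 16  ✓
[6] S = 19, and 19 ≠ 20  ✓
[7] S * V = 19 * 6 = 114  ✓
[8] W = 14, V = 6; 14 > 6  ✓
[9] |14 - 3| = 11  ✓
[10] values 6 < 17 < 30  ✓

None — every constraint holds.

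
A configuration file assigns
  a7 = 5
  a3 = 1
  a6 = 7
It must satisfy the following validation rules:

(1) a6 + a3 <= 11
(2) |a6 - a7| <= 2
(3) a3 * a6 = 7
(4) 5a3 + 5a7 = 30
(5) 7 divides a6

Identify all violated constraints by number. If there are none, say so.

(1) a6 + a3 = 7 + 1 = 8; 8 ≤ 11  holds
(2) |7 - 5| = 2; 2 ≤ 2  holds
(3) a3 * a6 = 1 * 7 = 7  holds
(4) 5a3 + 5a7 = 5(1) + 5(5) = 30  holds
(5) 7 / 7 = 1, so 7 divides 7  holds

Yes — all constraints hold.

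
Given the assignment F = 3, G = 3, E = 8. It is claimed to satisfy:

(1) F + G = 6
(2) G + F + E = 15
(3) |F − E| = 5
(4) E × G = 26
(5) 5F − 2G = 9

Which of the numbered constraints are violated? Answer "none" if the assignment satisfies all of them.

(1) F + G = 3 + 3 = 6 — satisfied.
(2) G + F + E = 3 + 3 + 8 = 14, not 15 — violated.
(3) |3 − 8| = 5 — satisfied.
(4) E × G = 8 × 3 = 24, not 26 — violated.
(5) 5F − 2G = 5(3) − 2(3) = 9 — satisfied.

No — constraints 2, 4 are not satisfied.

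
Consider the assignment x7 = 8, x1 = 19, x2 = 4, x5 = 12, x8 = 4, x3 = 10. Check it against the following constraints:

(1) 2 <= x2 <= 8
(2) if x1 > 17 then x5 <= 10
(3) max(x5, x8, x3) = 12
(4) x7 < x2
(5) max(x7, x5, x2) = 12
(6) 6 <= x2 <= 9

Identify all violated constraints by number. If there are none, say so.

Violated: 2, 4, and 6.

(1) x2 = 4 lies in [2, 8]  ✓
(2) x1 = 19 > 17, so we need x5 ≤ 10; but x5 = 12 > 10  ✗
(3) max(12, 4, 10) = 12  ✓
(4) x7 = 8, x2 = 4; 8 ≥ 4 (want <)  ✗
(5) max(8, 12, 4) = 12  ✓
(6) x2 = 4 is outside [6, 9]  ✗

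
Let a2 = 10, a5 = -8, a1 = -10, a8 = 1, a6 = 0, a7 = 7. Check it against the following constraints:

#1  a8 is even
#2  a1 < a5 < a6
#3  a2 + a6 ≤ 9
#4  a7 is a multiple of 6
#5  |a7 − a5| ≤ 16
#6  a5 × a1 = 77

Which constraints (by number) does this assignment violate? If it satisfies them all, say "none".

#1 a8 = 1 is odd — violated.
#2 values -10 < -8 < 0 — satisfied.
#3 a2 + a6 = 10 + 0 = 10; 10 > 9, bound 9 not met — violated.
#4 7 = 6×1 + 1, so 6 does not divide 7 — violated.
#5 |7 − (-8)| = 15; 15 ≤ 16 — satisfied.
#6 a5 × a1 = -8 × (-10) = 80, not 77 — violated.

Constraints 1, 3, 4, and 6 do not hold.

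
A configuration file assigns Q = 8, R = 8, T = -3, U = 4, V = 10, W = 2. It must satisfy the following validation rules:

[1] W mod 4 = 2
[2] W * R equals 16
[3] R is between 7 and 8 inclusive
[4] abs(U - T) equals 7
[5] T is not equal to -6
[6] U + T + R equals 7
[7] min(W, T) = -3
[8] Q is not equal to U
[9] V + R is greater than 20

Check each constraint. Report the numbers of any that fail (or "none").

[1] 2 mod 4 = 2  OK
[2] W * R = 2 * 8 = 16  OK
[3] R = 8 lies in [7, 8]  OK
[4] abs(4 - (-3)) = 7  OK
[5] T = -3, and -3 ≠ -6  OK
[6] U + T + R = 4 + (-3) + 8 = 9, not 7  FAIL
[7] min(2, -3) = -3  OK
[8] Q = 8, U = 4; distinct  OK
[9] V + R = 10 + 8 = 18; 18 ≤ 20, bound 20 not met  FAIL

Constraints 6 and 9 do not hold.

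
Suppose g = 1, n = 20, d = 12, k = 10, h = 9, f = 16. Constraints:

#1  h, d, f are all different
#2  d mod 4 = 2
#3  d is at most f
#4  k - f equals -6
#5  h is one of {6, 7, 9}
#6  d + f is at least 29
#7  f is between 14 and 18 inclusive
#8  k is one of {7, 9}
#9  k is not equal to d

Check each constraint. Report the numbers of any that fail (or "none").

No — constraints 2, 6, 8 are not satisfied.

#1 values 9, 12, 16 are pairwise distinct  true
#2 12 mod 4 = 0, not 2  false
#3 d = 12, f = 16; 12 ≤ 16  true
#4 k - f = 10 - 16 = -6  true
#5 h = 9 is in {6, 7, 9}  true
#6 d + f = 12 + 16 = 28; 28 < 29, bound 29 not met  false
#7 f = 16 lies in [14, 18]  true
#8 k = 10 is not in {7, 9}  false
#9 k = 10, d = 12; distinct  true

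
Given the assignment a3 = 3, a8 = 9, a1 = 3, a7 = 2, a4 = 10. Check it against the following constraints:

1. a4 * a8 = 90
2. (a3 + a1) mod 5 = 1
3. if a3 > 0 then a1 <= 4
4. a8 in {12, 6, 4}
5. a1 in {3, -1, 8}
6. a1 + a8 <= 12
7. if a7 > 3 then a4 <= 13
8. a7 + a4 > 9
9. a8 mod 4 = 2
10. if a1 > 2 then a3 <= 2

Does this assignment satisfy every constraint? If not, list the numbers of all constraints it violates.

Constraints 4, 9, and 10 are violated.

1. a4 * a8 = 10 * 9 = 90  ✓
2. a3 + a1 = 6; 6 mod 5 = 1  ✓
3. a3 = 3 > 0, so we need a1 ≤ 4; a1 = 3 ≤ 4  ✓
4. a8 = 9 is not in {12, 6, 4}  ✗
5. a1 = 3 is in {3, -1, 8}  ✓
6. a1 + a8 = 3 + 9 = 12; 12 ≤ 12  ✓
7. a7 = 2, not > 3; antecedent false, conditional vacuously true  ✓
8. a7 + a4 = 2 + 10 = 12; 12 > 9  ✓
9. 9 mod 4 = 1, not 2  ✗
10. a1 = 3 > 2, so we need a3 ≤ 2; but a3 = 3 > 2  ✗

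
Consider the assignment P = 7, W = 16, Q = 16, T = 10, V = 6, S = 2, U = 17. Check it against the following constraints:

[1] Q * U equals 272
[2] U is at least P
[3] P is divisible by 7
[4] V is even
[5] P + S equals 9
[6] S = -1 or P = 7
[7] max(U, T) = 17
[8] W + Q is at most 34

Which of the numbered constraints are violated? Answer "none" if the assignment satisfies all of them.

[1] Q * U = 16 * 17 = 272 — holds.
[2] U = 17, P = 7; 17 ≥ 7 — holds.
[3] 7 / 7 = 1, so 7 divides 7 — holds.
[4] V = 6 is even — holds.
[5] P + S = 7 + 2 = 9 — holds.
[6] S = 2 ≠ -1, but P = 7 = 7 (second disjunct) — holds.
[7] max(17, 10) = 17 — holds.
[8] W + Q = 16 + 16 = 32; 32 ≤ 34 — holds.

All constraints are satisfied.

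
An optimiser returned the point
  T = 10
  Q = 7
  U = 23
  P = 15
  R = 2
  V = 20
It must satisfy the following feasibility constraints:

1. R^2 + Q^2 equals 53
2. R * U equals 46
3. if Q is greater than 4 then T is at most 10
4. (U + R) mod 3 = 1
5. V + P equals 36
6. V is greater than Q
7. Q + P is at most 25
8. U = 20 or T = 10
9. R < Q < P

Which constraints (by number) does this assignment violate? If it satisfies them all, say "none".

1. R^2 + Q^2 = 2^2 + 7^2 = 4 + 49 = 53 — satisfied.
2. R * U = 2 * 23 = 46 — satisfied.
3. Q = 7 > 4, so we need T ≤ 10; T = 10 ≤ 10 — satisfied.
4. U + R = 25; 25 mod 3 = 1 — satisfied.
5. V + P = 20 + 15 = 35, not 36 — violated.
6. V = 20, Q = 7; 20 > 7 — satisfied.
7. Q + P = 7 + 15 = 22; 22 ≤ 25 — satisfied.
8. U = 23 ≠ 20, but T = 10 = 10 (second disjunct) — satisfied.
9. values 2 < 7 < 15 — satisfied.

No — constraint 5 is not satisfied.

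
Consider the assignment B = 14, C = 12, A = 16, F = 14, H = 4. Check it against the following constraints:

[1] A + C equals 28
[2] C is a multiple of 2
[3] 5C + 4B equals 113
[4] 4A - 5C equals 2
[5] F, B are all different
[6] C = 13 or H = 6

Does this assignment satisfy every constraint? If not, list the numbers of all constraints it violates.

Violated: 3, 4, 5, 6.

[1] A + C = 16 + 12 = 28 — OK.
[2] 12 / 2 = 6, so 2 divides 12 — OK.
[3] 5C + 4B = 5(12) + 4(14) = 116, not 113 — violated.
[4] 4A - 5C = 4(16) - 5(12) = 4, not 2 — violated.
[5] F = B = 14, not all different — violated.
[6] C = 12 ≠ 13 and H = 4 ≠ 6; both disjuncts false — violated.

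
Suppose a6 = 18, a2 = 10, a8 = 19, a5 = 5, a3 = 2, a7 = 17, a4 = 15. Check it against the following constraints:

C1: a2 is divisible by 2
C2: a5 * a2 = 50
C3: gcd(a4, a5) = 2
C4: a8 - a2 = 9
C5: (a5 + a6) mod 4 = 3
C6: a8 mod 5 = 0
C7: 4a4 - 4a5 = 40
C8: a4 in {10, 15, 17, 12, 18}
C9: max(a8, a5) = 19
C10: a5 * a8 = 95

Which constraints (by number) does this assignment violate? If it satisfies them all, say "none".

Constraints 3, 6 do not hold.

C1: 10 / 2 = 5, so 2 divides 10  true
C2: a5 * a2 = 5 * 10 = 50  true
C3: gcd(15, 5) = 5, not 2  false
C4: a8 - a2 = 19 - 10 = 9  true
C5: a5 + a6 = 23; 23 mod 4 = 3  true
C6: 19 mod 5 = 4, not 0  false
C7: 4a4 - 4a5 = 4(15) - 4(5) = 40  true
C8: a4 = 15 is in {10, 15, 17, 12, 18}  true
C9: max(19, 5) = 19  true
C10: a5 * a8 = 5 * 19 = 95  true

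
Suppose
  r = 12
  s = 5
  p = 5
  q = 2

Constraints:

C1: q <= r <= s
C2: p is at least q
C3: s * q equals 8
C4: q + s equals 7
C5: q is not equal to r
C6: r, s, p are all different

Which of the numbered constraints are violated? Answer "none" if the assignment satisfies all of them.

C1: values 2, 12, 5; r = 12 is not <= s = 5  no
C2: p = 5, q = 2; 5 ≥ 2  yes
C3: s * q = 5 * 2 = 10, not 8  no
C4: q + s = 2 + 5 = 7  yes
C5: q = 2, r = 12; distinct  yes
C6: s = p = 5, not all different  no

Constraints 1, 3, and 6 are violated.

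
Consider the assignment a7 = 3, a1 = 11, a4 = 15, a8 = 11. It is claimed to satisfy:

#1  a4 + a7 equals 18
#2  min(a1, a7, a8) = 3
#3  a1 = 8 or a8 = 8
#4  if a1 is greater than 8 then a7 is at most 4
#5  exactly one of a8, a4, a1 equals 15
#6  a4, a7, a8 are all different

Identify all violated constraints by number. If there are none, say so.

#1 a4 + a7 = 15 + 3 = 18  true
#2 min(11, 3, 11) = 3  true
#3 a1 = 11 ≠ 8 and a8 = 11 ≠ 8; both disjuncts false  false
#4 a1 = 11 > 8, so we need a7 ≤ 4; a7 = 3 ≤ 4  true
#5 a8=11, a4=15, a1=11; 1 of them equals 15  true
#6 values 15, 3, 11 are pairwise distinct  true

Violated: 3.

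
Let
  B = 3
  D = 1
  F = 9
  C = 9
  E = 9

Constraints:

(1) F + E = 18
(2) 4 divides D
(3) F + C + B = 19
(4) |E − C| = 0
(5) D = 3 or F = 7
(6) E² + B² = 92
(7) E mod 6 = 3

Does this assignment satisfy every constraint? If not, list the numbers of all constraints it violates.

Constraints 2, 3, 5, and 6 do not hold.

(1) F + E = 9 + 9 = 18  holds
(2) 1 = 4×0 + 1, so 4 does not divide 1  fails
(3) F + C + B = 9 + 9 + 3 = 21, not 19  fails
(4) |9 − 9| = 0  holds
(5) D = 1 ≠ 3 and F = 9 ≠ 7; both disjuncts false  fails
(6) E² + B² = 9² + 3² = 81 + 9 = 90, not 92  fails
(7) 9 mod 6 = 3  holds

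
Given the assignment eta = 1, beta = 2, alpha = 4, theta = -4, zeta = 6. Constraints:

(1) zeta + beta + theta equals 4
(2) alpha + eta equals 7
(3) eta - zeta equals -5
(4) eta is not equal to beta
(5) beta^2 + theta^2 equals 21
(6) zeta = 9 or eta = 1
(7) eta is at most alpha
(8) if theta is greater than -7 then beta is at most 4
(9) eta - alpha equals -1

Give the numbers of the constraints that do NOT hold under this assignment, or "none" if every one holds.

Constraints 2, 5, and 9 do not hold.

(1) zeta + beta + theta = 6 + 2 + (-4) = 4 — holds.
(2) alpha + eta = 4 + 1 = 5, not 7 — fails.
(3) eta - zeta = 1 - 6 = -5 — holds.
(4) eta = 1, beta = 2; distinct — holds.
(5) beta^2 + theta^2 = 2^2 + (-4)^2 = 4 + 16 = 20, not 21 — fails.
(6) zeta = 6 ≠ 9, but eta = 1 = 1 (second disjunct) — holds.
(7) eta = 1, alpha = 4; 1 ≤ 4 — holds.
(8) theta = -4 > -7, so we need beta ≤ 4; beta = 2 ≤ 4 — holds.
(9) eta - alpha = 1 - 4 = -3, not -1 — fails.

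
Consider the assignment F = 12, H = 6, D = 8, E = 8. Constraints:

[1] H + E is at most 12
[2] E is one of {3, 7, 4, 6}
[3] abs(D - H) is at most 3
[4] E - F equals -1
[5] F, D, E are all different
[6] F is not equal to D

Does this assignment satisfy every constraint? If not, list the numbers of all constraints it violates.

Constraints 1, 2, 4, and 5 do not hold.

[1] H + E = 6 + 8 = 14; 14 > 12, bound 12 not met — violated.
[2] E = 8 is not in {3, 7, 4, 6} — violated.
[3] abs(8 - 6) = 2; 2 ≤ 3 — OK.
[4] E - F = 8 - 12 = -4, not -1 — violated.
[5] D = E = 8, not all different — violated.
[6] F = 12, D = 8; distinct — OK.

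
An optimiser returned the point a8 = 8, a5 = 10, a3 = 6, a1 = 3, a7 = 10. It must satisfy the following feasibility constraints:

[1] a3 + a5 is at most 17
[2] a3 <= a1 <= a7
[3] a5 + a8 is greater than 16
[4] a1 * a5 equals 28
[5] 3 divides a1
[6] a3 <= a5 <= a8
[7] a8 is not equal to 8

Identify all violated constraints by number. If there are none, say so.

[1] a3 + a5 = 6 + 10 = 16; 16 ≤ 17 — holds.
[2] values 6, 3, 10; a3 = 6 is not <= a1 = 3 — fails.
[3] a5 + a8 = 10 + 8 = 18; 18 > 16 — holds.
[4] a1 * a5 = 3 * 10 = 30, not 28 — fails.
[5] 3 / 3 = 1, so 3 divides 3 — holds.
[6] values 6, 10, 8; a5 = 10 is not <= a8 = 8 — fails.
[7] a8 = 8, but 8 is required to differ — fails.

No — constraints 2, 4, 6, and 7 are not satisfied.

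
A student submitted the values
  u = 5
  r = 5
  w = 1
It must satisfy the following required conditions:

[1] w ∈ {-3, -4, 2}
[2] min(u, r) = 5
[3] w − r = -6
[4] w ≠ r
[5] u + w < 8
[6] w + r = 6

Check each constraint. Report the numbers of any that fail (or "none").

Constraints 1 and 3 do not hold.

[1] w = 1 is not in {-3, -4, 2}  FAIL
[2] min(5, 5) = 5  OK
[3] w − r = 1 − 5 = -4, not -6  FAIL
[4] w = 1, r = 5; distinct  OK
[5] u + w = 5 + 1 = 6; 6 < 8  OK
[6] w + r = 1 + 5 = 6  OK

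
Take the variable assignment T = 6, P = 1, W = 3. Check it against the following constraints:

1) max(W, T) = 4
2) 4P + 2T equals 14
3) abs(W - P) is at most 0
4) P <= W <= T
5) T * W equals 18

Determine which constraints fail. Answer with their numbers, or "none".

1) max(3, 6) = 6, not 4  no
2) 4P + 2T = 4(1) + 2(6) = 16, not 14  no
3) abs(3 - 1) = 2; 2 > 0, exceeds bound 0  no
4) values 1 <= 3 <= 6  yes
5) T * W = 6 * 3 = 18  yes

Constraints 1, 2, 3 do not hold.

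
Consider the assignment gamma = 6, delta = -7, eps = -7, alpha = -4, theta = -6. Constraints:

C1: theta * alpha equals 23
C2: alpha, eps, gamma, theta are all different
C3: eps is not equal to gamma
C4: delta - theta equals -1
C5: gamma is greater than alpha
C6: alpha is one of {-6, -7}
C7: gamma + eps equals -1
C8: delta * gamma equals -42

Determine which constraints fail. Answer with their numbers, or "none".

Constraints 1 and 6 are violated.

C1: theta * alpha = -6 * (-4) = 24, not 23 — violated.
C2: values -4, -7, 6, -6 are pairwise distinct — satisfied.
C3: eps = -7, gamma = 6; distinct — satisfied.
C4: delta - theta = -7 - (-6) = -1 — satisfied.
C5: gamma = 6, alpha = -4; 6 > -4 — satisfied.
C6: alpha = -4 is not in {-6, -7} — violated.
C7: gamma + eps = 6 + (-7) = -1 — satisfied.
C8: delta * gamma = -7 * 6 = -42 — satisfied.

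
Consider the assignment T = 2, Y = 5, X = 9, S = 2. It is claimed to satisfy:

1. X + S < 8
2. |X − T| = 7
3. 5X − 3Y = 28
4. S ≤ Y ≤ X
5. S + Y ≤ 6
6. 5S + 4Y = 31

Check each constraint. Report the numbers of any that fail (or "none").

1. X + S = 9 + 2 = 11; 11 ≥ 8, bound 8 not met — fails.
2. |9 − 2| = 7 — holds.
3. 5X − 3Y = 5(9) − 3(5) = 30, not 28 — fails.
4. values 2 ≤ 5 ≤ 9 — holds.
5. S + Y = 2 + 5 = 7; 7 > 6, bound 6 not met — fails.
6. 5S + 4Y = 5(2) + 4(5) = 30, not 31 — fails.

Violated: 1, 3, 5, 6.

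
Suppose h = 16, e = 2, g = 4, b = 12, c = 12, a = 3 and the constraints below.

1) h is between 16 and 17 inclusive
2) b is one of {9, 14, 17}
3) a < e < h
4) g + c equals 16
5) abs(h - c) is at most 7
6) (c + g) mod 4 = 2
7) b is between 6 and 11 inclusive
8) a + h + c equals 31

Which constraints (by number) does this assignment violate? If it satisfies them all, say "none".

Constraints 2, 3, 6, and 7 do not hold.

1) h = 16 lies in [16, 17]  ✓
2) b = 12 is not in {9, 14, 17}  ✗
3) values 3, 2, 16; a = 3 is not < e = 2  ✗
4) g + c = 4 + 12 = 16  ✓
5) abs(16 - 12) = 4; 4 ≤ 7  ✓
6) c + g = 16; 16 mod 4 = 0, not 2  ✗
7) b = 12 is outside [6, 11]  ✗
8) a + h + c = 3 + 16 + 12 = 31  ✓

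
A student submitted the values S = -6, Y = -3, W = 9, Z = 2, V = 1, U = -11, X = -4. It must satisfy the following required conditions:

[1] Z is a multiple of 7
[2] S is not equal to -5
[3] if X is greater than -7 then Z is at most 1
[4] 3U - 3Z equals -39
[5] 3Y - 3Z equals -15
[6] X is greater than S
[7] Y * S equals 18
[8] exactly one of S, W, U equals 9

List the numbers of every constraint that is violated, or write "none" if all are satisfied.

[1] 2 = 7*0 + 2, so 7 does not divide 2 — fails.
[2] S = -6, and -6 ≠ -5 — holds.
[3] X = -4 > -7, so we need Z ≤ 1; but Z = 2 > 1 — fails.
[4] 3U - 3Z = 3(-11) - 3(2) = -39 — holds.
[5] 3Y - 3Z = 3(-3) - 3(2) = -15 — holds.
[6] X = -4, S = -6; -4 > -6 — holds.
[7] Y * S = -3 * (-6) = 18 — holds.
[8] S=-6, W=9, U=-11; 1 of them equals 9 — holds.

Constraints 1, 3 are violated.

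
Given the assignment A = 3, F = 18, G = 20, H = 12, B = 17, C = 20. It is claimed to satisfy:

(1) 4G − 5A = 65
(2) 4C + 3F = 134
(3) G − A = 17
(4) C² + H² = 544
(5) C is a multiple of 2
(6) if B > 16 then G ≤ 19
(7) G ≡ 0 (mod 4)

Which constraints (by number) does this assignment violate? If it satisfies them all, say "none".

(1) 4G − 5A = 4(20) − 5(3) = 65  ✔
(2) 4C + 3F = 4(20) + 3(18) = 134  ✔
(3) G − A = 20 − 3 = 17  ✔
(4) C² + H² = 20² + 12² = 400 + 144 = 544  ✔
(5) 20 / 2 = 10, so 2 divides 20  ✔
(6) B = 17 > 16, so we need G ≤ 19; but G = 20 > 19  ✘
(7) 20 mod 4 = 0  ✔

Violated: 6.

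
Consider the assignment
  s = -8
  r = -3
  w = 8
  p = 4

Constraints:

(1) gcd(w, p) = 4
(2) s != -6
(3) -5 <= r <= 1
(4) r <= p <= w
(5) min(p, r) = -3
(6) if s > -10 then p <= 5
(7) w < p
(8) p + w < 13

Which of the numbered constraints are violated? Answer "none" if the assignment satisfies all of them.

Constraint 7 does not hold.

(1) gcd(8, 4) = 4  ✓
(2) s = -8, and -8 ≠ -6  ✓
(3) r = -3 lies in [-5, 1]  ✓
(4) values -3 <= 4 <= 8  ✓
(5) min(4, -3) = -3  ✓
(6) s = -8 > -10, so we need p ≤ 5; p = 4 ≤ 5  ✓
(7) w = 8, p = 4; 8 ≥ 4 (want <)  ✗
(8) p + w = 4 + 8 = 12; 12 < 13  ✓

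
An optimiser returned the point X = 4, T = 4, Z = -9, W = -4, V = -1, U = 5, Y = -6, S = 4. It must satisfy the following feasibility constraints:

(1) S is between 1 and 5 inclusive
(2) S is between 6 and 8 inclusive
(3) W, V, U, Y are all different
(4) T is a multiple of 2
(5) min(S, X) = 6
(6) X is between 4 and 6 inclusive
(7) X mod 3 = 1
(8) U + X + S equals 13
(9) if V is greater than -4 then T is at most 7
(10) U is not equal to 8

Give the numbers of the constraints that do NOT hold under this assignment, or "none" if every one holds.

The assignment fails constraints 2, 5.

(1) S = 4 lies in [1, 5] — holds.
(2) S = 4 is outside [6, 8] — does not hold.
(3) values -4, -1, 5, -6 are pairwise distinct — holds.
(4) 4 / 2 = 2, so 2 divides 4 — holds.
(5) min(4, 4) = 4, not 6 — does not hold.
(6) X = 4 lies in [4, 6] — holds.
(7) 4 mod 3 = 1 — holds.
(8) U + X + S = 5 + 4 + 4 = 13 — holds.
(9) V = -1 > -4, so we need T ≤ 7; T = 4 ≤ 7 — holds.
(10) U = 5, and 5 ≠ 8 — holds.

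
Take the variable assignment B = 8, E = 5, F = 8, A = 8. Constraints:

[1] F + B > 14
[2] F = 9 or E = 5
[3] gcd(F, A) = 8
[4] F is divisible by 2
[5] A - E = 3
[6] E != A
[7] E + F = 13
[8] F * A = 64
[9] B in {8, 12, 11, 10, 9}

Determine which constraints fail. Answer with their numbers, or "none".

[1] F + B = 8 + 8 = 16; 16 > 14 — holds.
[2] F = 8 ≠ 9, but E = 5 = 5 (second disjunct) — holds.
[3] gcd(8, 8) = 8 — holds.
[4] 8 / 2 = 4, so 2 divides 8 — holds.
[5] A - E = 8 - 5 = 3 — holds.
[6] E = 5, A = 8; distinct — holds.
[7] E + F = 5 + 8 = 13 — holds.
[8] F * A = 8 * 8 = 64 — holds.
[9] B = 8 is in {8, 12, 11, 10, 9} — holds.

No violations.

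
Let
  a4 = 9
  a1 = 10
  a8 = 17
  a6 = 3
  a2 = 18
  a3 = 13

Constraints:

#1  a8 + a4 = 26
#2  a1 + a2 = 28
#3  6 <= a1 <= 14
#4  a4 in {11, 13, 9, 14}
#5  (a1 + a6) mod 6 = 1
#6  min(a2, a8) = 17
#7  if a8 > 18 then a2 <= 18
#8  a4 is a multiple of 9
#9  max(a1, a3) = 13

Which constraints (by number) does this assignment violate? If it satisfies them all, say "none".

None — every constraint holds.

#1 a8 + a4 = 17 + 9 = 26  yes
#2 a1 + a2 = 10 + 18 = 28  yes
#3 a1 = 10 lies in [6, 14]  yes
#4 a4 = 9 is in {11, 13, 9, 14}  yes
#5 a1 + a6 = 13; 13 mod 6 = 1  yes
#6 min(18, 17) = 17  yes
#7 a8 = 17, not > 18; antecedent false, conditional vacuously true  yes
#8 9 / 9 = 1, so 9 divides 9  yes
#9 max(10, 13) = 13  yes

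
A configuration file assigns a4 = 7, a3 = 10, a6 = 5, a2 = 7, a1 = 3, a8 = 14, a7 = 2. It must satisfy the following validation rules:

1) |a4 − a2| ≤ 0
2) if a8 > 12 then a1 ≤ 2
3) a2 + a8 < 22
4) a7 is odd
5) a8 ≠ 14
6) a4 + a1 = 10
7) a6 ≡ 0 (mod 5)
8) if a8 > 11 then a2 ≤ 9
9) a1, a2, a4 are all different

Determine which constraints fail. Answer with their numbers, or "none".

1) |7 − 7| = 0; 0 ≤ 0  ✓
2) a8 = 14 > 12, so we need a1 ≤ 2; but a1 = 3 > 2  ✗
3) a2 + a8 = 7 + 14 = 21; 21 < 22  ✓
4) a7 = 2 is even  ✗
5) a8 = 14, but 14 is required to differ  ✗
6) a4 + a1 = 7 + 3 = 10  ✓
7) 5 mod 5 = 0  ✓
8) a8 = 14 > 11, so we need a2 ≤ 9; a2 = 7 ≤ 9  ✓
9) a2 = a4 = 7, not all different  ✗

The assignment fails constraints 2, 4, 5, and 9.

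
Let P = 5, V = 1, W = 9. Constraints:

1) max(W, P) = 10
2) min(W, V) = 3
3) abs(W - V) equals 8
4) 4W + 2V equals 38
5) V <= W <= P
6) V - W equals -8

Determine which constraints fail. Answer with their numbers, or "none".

1) max(9, 5) = 9, not 10  false
2) min(9, 1) = 1, not 3  false
3) abs(9 - 1) = 8  true
4) 4W + 2V = 4(9) + 2(1) = 38  true
5) values 1, 9, 5; W = 9 is not <= P = 5  false
6) V - W = 1 - 9 = -8  true

The assignment fails constraints 1, 2, and 5.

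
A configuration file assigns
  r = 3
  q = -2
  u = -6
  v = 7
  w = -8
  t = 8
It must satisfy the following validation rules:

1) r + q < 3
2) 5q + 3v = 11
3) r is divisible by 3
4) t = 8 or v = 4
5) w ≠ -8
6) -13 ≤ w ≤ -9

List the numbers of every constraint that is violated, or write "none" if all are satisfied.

Constraints 5, 6 do not hold.

1) r + q = 3 + (-2) = 1; 1 < 3 — satisfied.
2) 5q + 3v = 5(-2) + 3(7) = 11 — satisfied.
3) 3 / 3 = 1, so 3 divides 3 — satisfied.
4) t = 8 = 8 (first disjunct) — satisfied.
5) w = -8, but -8 is required to differ — violated.
6) w = -8 is outside [-13, -9] — violated.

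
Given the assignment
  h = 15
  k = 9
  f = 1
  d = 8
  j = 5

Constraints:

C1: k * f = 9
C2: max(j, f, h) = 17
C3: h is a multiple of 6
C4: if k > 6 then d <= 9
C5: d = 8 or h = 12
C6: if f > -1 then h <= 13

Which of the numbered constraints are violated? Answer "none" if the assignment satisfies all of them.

The assignment fails constraints 2, 3, and 6.

C1: k * f = 9 * 1 = 9 — OK.
C2: max(5, 1, 15) = 15, not 17 — violated.
C3: 15 = 6*2 + 3, so 6 does not divide 15 — violated.
C4: k = 9 > 6, so we need d ≤ 9; d = 8 ≤ 9 — OK.
C5: d = 8 = 8 (first disjunct) — OK.
C6: f = 1 > -1, so we need h ≤ 13; but h = 15 > 13 — violated.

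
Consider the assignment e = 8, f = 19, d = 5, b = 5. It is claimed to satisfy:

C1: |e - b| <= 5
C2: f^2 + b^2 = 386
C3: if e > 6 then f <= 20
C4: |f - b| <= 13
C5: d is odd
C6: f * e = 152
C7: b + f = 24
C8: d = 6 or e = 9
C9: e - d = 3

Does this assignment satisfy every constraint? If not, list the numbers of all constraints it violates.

C1: |8 - 5| = 3; 3 ≤ 5 — satisfied.
C2: f^2 + b^2 = 19^2 + 5^2 = 361 + 25 = 386 — satisfied.
C3: e = 8 > 6, so we need f ≤ 20; f = 19 ≤ 20 — satisfied.
C4: |19 - 5| = 14; 14 > 13, exceeds bound 13 — violated.
C5: d = 5 is odd — satisfied.
C6: f * e = 19 * 8 = 152 — satisfied.
C7: b + f = 5 + 19 = 24 — satisfied.
C8: d = 5 ≠ 6 and e = 8 ≠ 9; both disjuncts false — violated.
C9: e - d = 8 - 5 = 3 — satisfied.

No — constraints 4, 8 are not satisfied.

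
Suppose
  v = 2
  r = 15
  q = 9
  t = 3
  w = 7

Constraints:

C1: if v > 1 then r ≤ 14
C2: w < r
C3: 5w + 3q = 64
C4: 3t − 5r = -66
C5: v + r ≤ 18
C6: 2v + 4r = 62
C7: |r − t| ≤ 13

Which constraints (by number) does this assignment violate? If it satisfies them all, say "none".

Constraints 1, 3, 6 are violated.

C1: v = 2 > 1, so we need r ≤ 14; but r = 15 > 14  ✘
C2: w = 7, r = 15; 7 < 15  ✔
C3: 5w + 3q = 5(7) + 3(9) = 62, not 64  ✘
C4: 3t − 5r = 3(3) − 5(15) = -66  ✔
C5: v + r = 2 + 15 = 17; 17 ≤ 18  ✔
C6: 2v + 4r = 2(2) + 4(15) = 64, not 62  ✘
C7: |15 − 3| = 12; 12 ≤ 13  ✔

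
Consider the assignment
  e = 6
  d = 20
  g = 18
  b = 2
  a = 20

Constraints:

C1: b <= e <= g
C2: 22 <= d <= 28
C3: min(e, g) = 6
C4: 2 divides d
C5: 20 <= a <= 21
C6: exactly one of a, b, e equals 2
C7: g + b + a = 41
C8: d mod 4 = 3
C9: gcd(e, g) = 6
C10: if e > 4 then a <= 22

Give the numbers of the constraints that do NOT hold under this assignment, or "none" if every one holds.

Constraints 2, 7, and 8 are violated.

C1: values 2 <= 6 <= 18 — OK.
C2: d = 20 is outside [22, 28] — violated.
C3: min(6, 18) = 6 — OK.
C4: 20 / 2 = 10, so 2 divides 20 — OK.
C5: a = 20 lies in [20, 21] — OK.
C6: a=20, b=2, e=6; 1 of them equals 2 — OK.
C7: g + b + a = 18 + 2 + 20 = 40, not 41 — violated.
C8: 20 mod 4 = 0, not 3 — violated.
C9: gcd(6, 18) = 6 — OK.
C10: e = 6 > 4, so we need a ≤ 22; a = 20 ≤ 22 — OK.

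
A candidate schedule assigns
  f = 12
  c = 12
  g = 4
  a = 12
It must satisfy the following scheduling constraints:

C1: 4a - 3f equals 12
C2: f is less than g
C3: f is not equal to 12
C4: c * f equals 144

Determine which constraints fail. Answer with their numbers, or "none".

No — constraints 2 and 3 are not satisfied.

C1: 4a - 3f = 4(12) - 3(12) = 12 — holds.
C2: f = 12, g = 4; 12 ≥ 4 (want <) — does not hold.
C3: f = 12, but 12 is required to differ — does not hold.
C4: c * f = 12 * 12 = 144 — holds.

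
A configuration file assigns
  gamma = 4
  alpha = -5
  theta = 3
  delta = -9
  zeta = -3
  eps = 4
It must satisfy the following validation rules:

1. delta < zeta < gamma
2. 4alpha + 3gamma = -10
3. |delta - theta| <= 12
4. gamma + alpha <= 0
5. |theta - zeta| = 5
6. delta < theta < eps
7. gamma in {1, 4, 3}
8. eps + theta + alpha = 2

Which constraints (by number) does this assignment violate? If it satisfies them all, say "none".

Constraints 2, 5 are violated.

1. values -9 < -3 < 4 — OK.
2. 4alpha + 3gamma = 4(-5) + 3(4) = -8, not -10 — violated.
3. |-9 - 3| = 12; 12 ≤ 12 — OK.
4. gamma + alpha = 4 + (-5) = -1; -1 ≤ 0 — OK.
5. |3 - (-3)| = 6, not 5 — violated.
6. values -9 < 3 < 4 — OK.
7. gamma = 4 is in {1, 4, 3} — OK.
8. eps + theta + alpha = 4 + 3 + (-5) = 2 — OK.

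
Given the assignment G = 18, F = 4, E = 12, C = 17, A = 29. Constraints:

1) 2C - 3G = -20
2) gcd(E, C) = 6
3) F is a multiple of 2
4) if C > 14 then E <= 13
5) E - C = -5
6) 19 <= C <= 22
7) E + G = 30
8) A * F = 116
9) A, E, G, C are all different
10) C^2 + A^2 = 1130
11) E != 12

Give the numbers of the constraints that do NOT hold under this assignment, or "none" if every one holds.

The assignment fails constraints 2, 6, and 11.

1) 2C - 3G = 2(17) - 3(18) = -20 — holds.
2) gcd(12, 17) = 1, not 6 — does not hold.
3) 4 / 2 = 2, so 2 divides 4 — holds.
4) C = 17 > 14, so we need E ≤ 13; E = 12 ≤ 13 — holds.
5) E - C = 12 - 17 = -5 — holds.
6) C = 17 is outside [19, 22] — does not hold.
7) E + G = 12 + 18 = 30 — holds.
8) A * F = 29 * 4 = 116 — holds.
9) values 29, 12, 18, 17 are pairwise distinct — holds.
10) C^2 + A^2 = 17^2 + 29^2 = 289 + 841 = 1130 — holds.
11) E = 12, but 12 is required to differ — does not hold.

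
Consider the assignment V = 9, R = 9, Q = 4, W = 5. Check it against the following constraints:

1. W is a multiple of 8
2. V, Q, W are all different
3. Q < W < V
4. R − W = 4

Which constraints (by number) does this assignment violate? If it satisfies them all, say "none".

1. 5 = 8×0 + 5, so 8 does not divide 5 — fails.
2. values 9, 4, 5 are pairwise distinct — holds.
3. values 4 < 5 < 9 — holds.
4. R − W = 9 − 5 = 4 — holds.

No — constraint 1 is not satisfied.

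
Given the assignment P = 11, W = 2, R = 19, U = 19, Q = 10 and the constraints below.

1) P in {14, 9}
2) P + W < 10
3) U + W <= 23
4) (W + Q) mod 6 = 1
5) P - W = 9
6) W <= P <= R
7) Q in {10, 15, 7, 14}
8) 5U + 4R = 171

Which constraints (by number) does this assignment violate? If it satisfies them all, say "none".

No — constraints 1, 2, 4 are not satisfied.

1) P = 11 is not in {14, 9} — violated.
2) P + W = 11 + 2 = 13; 13 ≥ 10, bound 10 not met — violated.
3) U + W = 19 + 2 = 21; 21 ≤ 23 — OK.
4) W + Q = 12; 12 mod 6 = 0, not 1 — violated.
5) P - W = 11 - 2 = 9 — OK.
6) values 2 <= 11 <= 19 — OK.
7) Q = 10 is in {10, 15, 7, 14} — OK.
8) 5U + 4R = 5(19) + 4(19) = 171 — OK.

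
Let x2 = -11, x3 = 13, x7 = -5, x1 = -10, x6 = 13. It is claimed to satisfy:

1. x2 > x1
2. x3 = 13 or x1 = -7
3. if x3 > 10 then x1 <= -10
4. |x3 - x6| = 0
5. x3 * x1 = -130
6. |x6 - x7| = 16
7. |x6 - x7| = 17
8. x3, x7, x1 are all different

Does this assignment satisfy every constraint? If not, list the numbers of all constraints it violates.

Constraints 1, 6, 7 do not hold.

1. x2 = -11, x1 = -10; -11 ≤ -10 (want >)  false
2. x3 = 13 = 13 (first disjunct)  true
3. x3 = 13 > 10, so we need x1 ≤ -10; x1 = -10 ≤ -10  true
4. |13 - 13| = 0  true
5. x3 * x1 = 13 * (-10) = -130  true
6. |13 - (-5)| = 18, not 16  false
7. |13 - (-5)| = 18, not 17  false
8. values 13, -5, -10 are pairwise distinct  true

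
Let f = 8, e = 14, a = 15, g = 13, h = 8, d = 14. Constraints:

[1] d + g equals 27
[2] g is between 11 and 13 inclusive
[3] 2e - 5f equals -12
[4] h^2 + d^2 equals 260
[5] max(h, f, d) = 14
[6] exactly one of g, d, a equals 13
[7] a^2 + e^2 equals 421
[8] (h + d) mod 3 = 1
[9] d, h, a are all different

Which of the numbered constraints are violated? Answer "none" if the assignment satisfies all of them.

[1] d + g = 14 + 13 = 27  OK
[2] g = 13 lies in [11, 13]  OK
[3] 2e - 5f = 2(14) - 5(8) = -12  OK
[4] h^2 + d^2 = 8^2 + 14^2 = 64 + 196 = 260  OK
[5] max(8, 8, 14) = 14  OK
[6] g=13, d=14, a=15; 1 of them equals 13  OK
[7] a^2 + e^2 = 15^2 + 14^2 = 225 + 196 = 421  OK
[8] h + d = 22; 22 mod 3 = 1  OK
[9] values 14, 8, 15 are pairwise distinct  OK

The assignment satisfies every constraint.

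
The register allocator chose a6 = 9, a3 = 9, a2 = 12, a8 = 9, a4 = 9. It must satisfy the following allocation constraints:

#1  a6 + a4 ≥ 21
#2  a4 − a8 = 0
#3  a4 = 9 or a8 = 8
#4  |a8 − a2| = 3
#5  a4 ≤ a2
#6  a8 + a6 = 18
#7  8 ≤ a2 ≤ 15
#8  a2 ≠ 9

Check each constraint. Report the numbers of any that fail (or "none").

#1 a6 + a4 = 9 + 9 = 18; 18 < 21, bound 21 not met  no
#2 a4 − a8 = 9 − 9 = 0  yes
#3 a4 = 9 = 9 (first disjunct)  yes
#4 |9 − 12| = 3  yes
#5 a4 = 9, a2 = 12; 9 ≤ 12  yes
#6 a8 + a6 = 9 + 9 = 18  yes
#7 a2 = 12 lies in [8, 15]  yes
#8 a2 = 12, and 12 ≠ 9  yes

Violated: 1.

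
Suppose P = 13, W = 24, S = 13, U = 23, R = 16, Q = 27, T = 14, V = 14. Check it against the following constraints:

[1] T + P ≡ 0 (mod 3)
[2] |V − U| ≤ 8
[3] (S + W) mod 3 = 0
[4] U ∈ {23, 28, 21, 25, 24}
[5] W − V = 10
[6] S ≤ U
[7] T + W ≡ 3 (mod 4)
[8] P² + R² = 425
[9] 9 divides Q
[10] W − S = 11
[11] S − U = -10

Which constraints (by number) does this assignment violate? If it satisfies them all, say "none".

[1] T + P = 27; 27 mod 3 = 0  yes
[2] |14 − 23| = 9; 9 > 8, exceeds bound 8  no
[3] S + W = 37; 37 mod 3 = 1, not 0  no
[4] U = 23 is in {23, 28, 21, 25, 24}  yes
[5] W − V = 24 − 14 = 10  yes
[6] S = 13, U = 23; 13 ≤ 23  yes
[7] T + W = 38; 38 mod 4 = 2, not 3  no
[8] P² + R² = 13² + 16² = 169 + 256 = 425  yes
[9] 27 / 9 = 3, so 9 divides 27  yes
[10] W − S = 24 − 13 = 11  yes
[11] S − U = 13 − 23 = -10  yes

Constraints 2, 3, 7 do not hold.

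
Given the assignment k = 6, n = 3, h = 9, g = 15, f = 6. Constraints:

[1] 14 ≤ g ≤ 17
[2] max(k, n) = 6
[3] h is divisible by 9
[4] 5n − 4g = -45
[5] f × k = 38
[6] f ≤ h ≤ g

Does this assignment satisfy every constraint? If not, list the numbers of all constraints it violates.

Constraint 5 is violated.

[1] g = 15 lies in [14, 17]  ✓
[2] max(6, 3) = 6  ✓
[3] 9 / 9 = 1, so 9 divides 9  ✓
[4] 5n − 4g = 5(3) − 4(15) = -45  ✓
[5] f × k = 6 × 6 = 36, not 38  ✗
[6] values 6 ≤ 9 ≤ 15  ✓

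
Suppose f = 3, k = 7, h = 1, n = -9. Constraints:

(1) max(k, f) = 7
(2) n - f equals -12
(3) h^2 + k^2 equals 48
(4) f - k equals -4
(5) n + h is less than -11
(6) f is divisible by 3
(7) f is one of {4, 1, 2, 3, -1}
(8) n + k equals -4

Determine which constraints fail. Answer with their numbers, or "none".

(1) max(7, 3) = 7  true
(2) n - f = -9 - 3 = -12  true
(3) h^2 + k^2 = 1^2 + 7^2 = 1 + 49 = 50, not 48  false
(4) f - k = 3 - 7 = -4  true
(5) n + h = -9 + 1 = -8; -8 ≥ -11, bound -11 not met  false
(6) 3 / 3 = 1, so 3 divides 3  true
(7) f = 3 is in {4, 1, 2, 3, -1}  true
(8) n + k = -9 + 7 = -2, not -4  false

Constraints 3, 5, and 8 do not hold.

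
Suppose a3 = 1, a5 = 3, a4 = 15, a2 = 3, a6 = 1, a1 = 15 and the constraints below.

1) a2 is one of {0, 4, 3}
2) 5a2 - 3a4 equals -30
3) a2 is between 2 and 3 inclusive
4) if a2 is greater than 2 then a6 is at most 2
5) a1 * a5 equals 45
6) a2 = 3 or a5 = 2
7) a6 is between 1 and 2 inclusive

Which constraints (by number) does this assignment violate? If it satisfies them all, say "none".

1) a2 = 3 is in {0, 4, 3} — holds.
2) 5a2 - 3a4 = 5(3) - 3(15) = -30 — holds.
3) a2 = 3 lies in [2, 3] — holds.
4) a2 = 3 > 2, so we need a6 ≤ 2; a6 = 1 ≤ 2 — holds.
5) a1 * a5 = 15 * 3 = 45 — holds.
6) a2 = 3 = 3 (first disjunct) — holds.
7) a6 = 1 lies in [1, 2] — holds.

None — every constraint holds.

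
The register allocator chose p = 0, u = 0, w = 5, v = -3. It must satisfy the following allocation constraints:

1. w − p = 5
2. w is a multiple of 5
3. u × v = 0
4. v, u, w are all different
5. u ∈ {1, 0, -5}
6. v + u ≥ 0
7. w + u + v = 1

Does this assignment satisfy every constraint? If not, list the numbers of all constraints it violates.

Constraints 6 and 7 are violated.

1. w − p = 5 − 0 = 5 — holds.
2. 5 / 5 = 1, so 5 divides 5 — holds.
3. u × v = 0 × (-3) = 0 — holds.
4. values -3, 0, 5 are pairwise distinct — holds.
5. u = 0 is in {1, 0, -5} — holds.
6. v + u = -3 + 0 = -3; -3 < 0, bound 0 not met — does not hold.
7. w + u + v = 5 + 0 + (-3) = 2, not 1 — does not hold.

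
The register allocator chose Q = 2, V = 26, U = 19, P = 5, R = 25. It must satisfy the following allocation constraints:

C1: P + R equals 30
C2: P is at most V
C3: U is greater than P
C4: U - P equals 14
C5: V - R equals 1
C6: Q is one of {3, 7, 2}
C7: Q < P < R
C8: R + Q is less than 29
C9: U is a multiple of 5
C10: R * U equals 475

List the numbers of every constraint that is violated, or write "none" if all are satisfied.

C1: P + R = 5 + 25 = 30 — OK.
C2: P = 5, V = 26; 5 ≤ 26 — OK.
C3: U = 19, P = 5; 19 > 5 — OK.
C4: U - P = 19 - 5 = 14 — OK.
C5: V - R = 26 - 25 = 1 — OK.
C6: Q = 2 is in {3, 7, 2} — OK.
C7: values 2 < 5 < 25 — OK.
C8: R + Q = 25 + 2 = 27; 27 < 29 — OK.
C9: 19 = 5*3 + 4, so 5 does not divide 19 — violated.
C10: R * U = 25 * 19 = 475 — OK.

The assignment fails constraint 9.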